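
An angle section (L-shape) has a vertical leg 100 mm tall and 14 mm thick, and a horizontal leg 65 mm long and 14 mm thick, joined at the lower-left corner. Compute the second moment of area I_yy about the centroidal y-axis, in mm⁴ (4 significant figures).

I_yy ≈ 6.771 × 10⁵ mm⁴

Treat the section as a set of non-overlapping primitives; coordinates are from the bounding-box lower-left.
Vertical leg: 14 × 100, A = 1 400 mm², x = 7 mm, Ī = 22866.7 mm⁴.
Horizontal leg (remainder): 51 × 14, A = 714 mm², x = 39.5 mm, Ī = 154 760 mm⁴.
Centroid: x̄ = ΣA·x / ΣA = 17.9768 mm.
Transfer each piece to the centroidal y-axis using Ī + A·d² with d = x − 17.9768:
  vertical leg: d = -10.9768 mm → contributes +191 554 mm⁴
  horizontal leg (remainder): d = 21.5232 mm → contributes +485 518 mm⁴
Total I = 677 072 mm⁴.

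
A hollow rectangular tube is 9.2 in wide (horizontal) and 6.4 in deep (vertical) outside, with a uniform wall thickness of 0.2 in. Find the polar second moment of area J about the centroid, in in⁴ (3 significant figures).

J ≈ 117 in⁴

Split into non-overlapping primitives; take the origin at the lower-left of the bounding box.
Outer rectangle: 9.2 × 6.4, A = 58.88 in², y = 3.2 in, Ī = 200.98 in⁴.
Inner void (subtracted): 8.8 × 6, A = 52.8 in², y = 3.2 in, Ī = 158.4 in⁴.
By symmetry the centroid is at mid-height, ȳ = 3.2 in.
All pieces are centred on the centroidal x-axis, so I = ΣĪ (holes subtracted) = 42.577 in⁴.
Repeating about the centroidal y-axis gives I_y = 74.564 in⁴.
Polar second moment: J = I_x + I_y = 117.14 in⁴.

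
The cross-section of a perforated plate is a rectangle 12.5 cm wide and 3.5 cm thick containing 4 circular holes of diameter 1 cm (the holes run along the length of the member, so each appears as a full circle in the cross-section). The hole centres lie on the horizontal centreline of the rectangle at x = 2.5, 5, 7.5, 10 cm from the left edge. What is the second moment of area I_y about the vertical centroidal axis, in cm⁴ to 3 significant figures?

I_y ≈ 545 cm⁴

Split into non-overlapping primitives; take the origin at the lower-left of the bounding box.
Plate: 12.5 × 3.5, A = 43.75 cm², x = 6.25 cm, Ī = 569.66 cm⁴.
Hole 1 (subtracted): ⌀1, A = 0.7854 cm², x = 2.5 cm, Ī = 0.049087 cm⁴.
Hole 2 (subtracted): ⌀1, A = 0.7854 cm², x = 5 cm, Ī = 0.049087 cm⁴.
Hole 3 (subtracted): ⌀1, A = 0.7854 cm², x = 7.5 cm, Ī = 0.049087 cm⁴.
Hole 4 (subtracted): ⌀1, A = 0.7854 cm², x = 10 cm, Ī = 0.049087 cm⁴.
By symmetry the centroid is at mid-width, x̄ = 6.25 cm.
Transfer each piece to the vertical centroidal axis using Ī + A·d² with d = x − 6.25:
  plate: d = 0 cm → contributes +569.66 cm⁴
  hole 1: d = -3.75 cm → contributes −11.094 cm⁴
  hole 2: d = -1.25 cm → contributes −1.2763 cm⁴
  hole 3: d = 1.25 cm → contributes −1.2763 cm⁴
  hole 4: d = 3.75 cm → contributes −11.094 cm⁴
Total I = 544.92 cm⁴.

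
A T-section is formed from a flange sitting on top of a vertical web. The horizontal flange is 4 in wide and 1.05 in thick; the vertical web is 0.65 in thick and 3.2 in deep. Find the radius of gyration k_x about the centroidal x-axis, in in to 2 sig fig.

k_x ≈ 1.2 in

Break the section into simple shapes (no overlaps), measuring from the bottom-left corner of the bounding box.
Flange: 4 × 1.05, A = 4.2 in², y = 3.725 in, Ī = 0.3859 in⁴.
Web: 0.65 × 3.2, A = 2.08 in², y = 1.6 in, Ī = 1.775 in⁴.
Centroid: ȳ = ΣA·y / ΣA = 3.021 in.
Transfer each piece to the centroidal x-axis using Ī + A·d² with d = y − 3.021:
  flange: d = 0.7038 in → contributes +2.466 in⁴
  web: d = -1.421 in → contributes +5.976 in⁴
Total I = 8.442 in⁴.
Radius of gyration: k = √(I/A) = √(8.442 / 6.28) = 1.159 in.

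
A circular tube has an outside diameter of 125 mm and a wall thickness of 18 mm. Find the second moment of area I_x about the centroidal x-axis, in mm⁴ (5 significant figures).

I_x ≈ 8.9044 × 10⁶ mm⁴

Break the section into simple shapes (no overlaps), measuring from the bottom-left corner of the bounding box.
Outer circle: ⌀125, A = 12271.85 mm², y = 62.5 mm, Ī = 11 984 225 mm⁴.
Bore (subtracted): ⌀89, A = 6221.139 mm², y = 62.5 mm, Ī = 3 079 853 mm⁴.
By symmetry the centroid is at mid-height, ȳ = 62.5 mm.
All pieces are centred on the centroidal x-axis, so I = ΣĪ (holes subtracted) = 8 904 372 mm⁴.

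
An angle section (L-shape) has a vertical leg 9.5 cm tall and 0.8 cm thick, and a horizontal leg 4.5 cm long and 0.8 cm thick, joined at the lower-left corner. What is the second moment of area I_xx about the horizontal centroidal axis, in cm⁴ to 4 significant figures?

Break the section into simple shapes (no overlaps), measuring from the bottom-left corner of the bounding box.
Vertical leg: 0.8 × 9.5, A = 7.6 cm², y = 4.75 cm, Ī = 57.1583 cm⁴.
Horizontal leg (remainder): 3.7 × 0.8, A = 2.96 cm², y = 0.4 cm, Ī = 0.157867 cm⁴.
Centroid: ȳ = ΣA·y / ΣA = 3.53068 cm.
Transfer each piece to the horizontal centroidal axis using Ī + A·d² with d = y − 3.53068:
  vertical leg: d = 1.21932 cm → contributes +68.4575 cm⁴
  horizontal leg (remainder): d = -3.13068 cm → contributes +29.1693 cm⁴
Total I = 97.6269 cm⁴.

I_xx ≈ 97.63 cm⁴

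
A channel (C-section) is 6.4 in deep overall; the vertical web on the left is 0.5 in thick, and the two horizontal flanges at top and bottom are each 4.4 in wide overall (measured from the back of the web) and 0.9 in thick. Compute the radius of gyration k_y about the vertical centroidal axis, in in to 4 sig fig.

Treat the section as a set of non-overlapping primitives; coordinates are from the bounding-box lower-left.
Web: 0.5 × 6.4, A = 3.2 in², x = 0.25 in, Ī = 0.0666667 in⁴.
Top flange (beyond web): 3.9 × 0.9, A = 3.51 in², x = 2.45 in, Ī = 4.44893 in⁴.
Bottom flange (beyond web): 3.9 × 0.9, A = 3.51 in², x = 2.45 in, Ī = 4.44893 in⁴.
Centroid: x̄ = ΣA·x / ΣA = 1.76115 in.
Transfer each piece to the vertical centroidal axis using Ī + A·d² with d = x − 1.76115:
  web: d = -1.51115 in → contributes +7.37415 in⁴
  top flange (beyond web): d = 0.688845 in → contributes +6.11445 in⁴
  bottom flange (beyond web): d = 0.688845 in → contributes +6.11445 in⁴
Total I = 19.603 in⁴.
Radius of gyration: k = √(I/A) = √(19.603 / 10.22) = 1.38496 in.

k_y ≈ 1.385 in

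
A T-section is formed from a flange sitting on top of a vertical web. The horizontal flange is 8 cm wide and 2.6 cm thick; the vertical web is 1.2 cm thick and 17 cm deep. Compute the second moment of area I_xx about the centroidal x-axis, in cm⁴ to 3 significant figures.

I_xx ≈ 1490 cm⁴

Decompose the section into non-overlapping parts with the origin at the bottom-left of its bounding rectangle.
Flange: 8 × 2.6, A = 20.8 cm², y = 18.3 cm, Ī = 11.717 cm⁴.
Web: 1.2 × 17, A = 20.4 cm², y = 8.5 cm, Ī = 491.3 cm⁴.
Centroid: ȳ = ΣA·y / ΣA = 13.448 cm.
Transfer each piece to the centroidal x-axis using Ī + A·d² with d = y − 13.448:
  flange: d = 4.8524 cm → contributes +501.48 cm⁴
  web: d = -4.9476 cm → contributes +990.66 cm⁴
Total I = 1492.1 cm⁴.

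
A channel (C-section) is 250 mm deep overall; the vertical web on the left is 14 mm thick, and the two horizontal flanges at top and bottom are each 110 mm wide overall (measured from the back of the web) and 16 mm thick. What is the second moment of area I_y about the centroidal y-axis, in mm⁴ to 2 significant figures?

I_y ≈ 7.4 × 10⁶ mm⁴

Split into non-overlapping primitives; take the origin at the lower-left of the bounding box.
Web: 14 × 250, A = 3 500 mm², x = 7 mm, Ī = 57 167 mm⁴.
Top flange (beyond web): 96 × 16, A = 1 536 mm², x = 62 mm, Ī = 1 179 648 mm⁴.
Bottom flange (beyond web): 96 × 16, A = 1 536 mm², x = 62 mm, Ī = 1 179 648 mm⁴.
Centroid: x̄ = ΣA·x / ΣA = 32.71 mm.
Transfer each piece to the centroidal y-axis using Ī + A·d² with d = x − 32.71:
  web: d = -25.71 mm → contributes +2 370 513 mm⁴
  top flange (beyond web): d = 29.29 mm → contributes +2 497 472 mm⁴
  bottom flange (beyond web): d = 29.29 mm → contributes +2 497 472 mm⁴
Total I = 7 365 458 mm⁴.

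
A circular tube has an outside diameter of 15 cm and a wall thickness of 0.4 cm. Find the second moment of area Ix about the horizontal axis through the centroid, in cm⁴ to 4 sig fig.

Ix ≈ 489.2 cm⁴

Decompose the section into non-overlapping parts with the origin at the bottom-left of its bounding rectangle.
Outer circle: ⌀15, A = 176.715 cm², y = 7.5 cm, Ī = 2485.05 cm⁴.
Bore (subtracted): ⌀14.2, A = 158.368 cm², y = 7.5 cm, Ī = 1995.83 cm⁴.
By symmetry the centroid is at mid-height, ȳ = 7.5 cm.
All pieces are centred on the horizontal axis through the centroid, so I = ΣĪ (holes subtracted) = 489.22 cm⁴.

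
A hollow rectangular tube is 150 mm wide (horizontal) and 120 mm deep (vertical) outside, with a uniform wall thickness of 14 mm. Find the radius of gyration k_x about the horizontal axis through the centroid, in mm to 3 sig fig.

k_x ≈ 44.9 mm

Decompose the section into non-overlapping parts with the origin at the bottom-left of its bounding rectangle.
Outer rectangle: 150 × 120, A = 18 000 mm², y = 60 mm, Ī = 21 600 000 mm⁴.
Inner void (subtracted): 122 × 92, A = 11 224 mm², y = 60 mm, Ī = 7 916 661 mm⁴.
By symmetry the centroid is at mid-height, ȳ = 60 mm.
All pieces are centred on the horizontal axis through the centroid, so I = ΣĪ (holes subtracted) = 13 683 339 mm⁴.
Radius of gyration: k = √(I/A) = √(13 683 339 / 6 776) = 44.938 mm.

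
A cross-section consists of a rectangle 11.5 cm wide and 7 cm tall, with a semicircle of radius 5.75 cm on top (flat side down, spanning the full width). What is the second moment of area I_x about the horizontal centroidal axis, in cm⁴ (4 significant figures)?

Break the section into simple shapes (no overlaps), measuring from the bottom-left corner of the bounding box.
Rectangular body: 11.5 × 7, A = 80.5 cm², y = 3.5 cm, Ī = 328.708 cm⁴.
Semicircular cap: semicircle r = 5.75, A = 51.9345 cm², y = 9.44038 cm, Ī = 119.979 cm⁴.
Centroid: ȳ = ΣA·y / ΣA = 5.82953 cm.
Transfer each piece to the horizontal centroidal axis using Ī + A·d² with d = y − 5.82953:
  rectangular body: d = -2.32953 cm → contributes +765.559 cm⁴
  semicircular cap: d = 3.61084 cm → contributes +797.11 cm⁴
Total I = 1562.67 cm⁴.

I_x ≈ 1563 cm⁴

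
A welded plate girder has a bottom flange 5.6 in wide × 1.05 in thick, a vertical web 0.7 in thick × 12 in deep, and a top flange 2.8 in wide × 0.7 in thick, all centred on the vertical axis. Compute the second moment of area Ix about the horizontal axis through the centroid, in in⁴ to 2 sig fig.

Treat the section as a set of non-overlapping primitives; coordinates are from the bounding-box lower-left.
Bottom plate: 5.6 × 1.05, A = 5.88 in², y = 0.525 in, Ī = 0.5402 in⁴.
Web plate: 0.7 × 12, A = 8.4 in², y = 7.05 in, Ī = 100.8 in⁴.
Top plate: 2.8 × 0.7, A = 1.96 in², y = 13.4 in, Ī = 0.08003 in⁴.
Centroid: ȳ = ΣA·y / ΣA = 5.454 in.
Transfer each piece to the horizontal axis through the centroid using Ī + A·d² with d = y − 5.454:
  bottom plate: d = -4.929 in → contributes +143.4 in⁴
  web plate: d = 1.596 in → contributes +122.2 in⁴
  top plate: d = 7.946 in → contributes +123.8 in⁴
Total I = 389.4 in⁴.

Ix ≈ 390 in⁴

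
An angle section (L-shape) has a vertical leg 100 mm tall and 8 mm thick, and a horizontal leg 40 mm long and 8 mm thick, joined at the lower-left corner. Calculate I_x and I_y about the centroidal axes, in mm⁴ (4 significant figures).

Split into non-overlapping primitives; take the origin at the lower-left of the bounding box.
Vertical leg: 8 × 100, A = 800 mm², y = 50 mm, Ī = 666 667 mm⁴.
Horizontal leg (remainder): 32 × 8, A = 256 mm², y = 4 mm, Ī = 1365.33 mm⁴.
Centroid: ȳ = ΣA·y / ΣA = 38.8485 mm.
Transfer each piece to the centroidal x-axis using Ī + A·d² with d = y − 38.8485:
  vertical leg: d = 11.1515 mm → contributes +766 152 mm⁴
  horizontal leg (remainder): d = -34.8485 mm → contributes +312 256 mm⁴
Total I = 1 078 408 mm⁴.
For the y-axis: x̄ = 8.84848 mm.
Repeating about the centroidal y-axis gives I_y = 103 688 mm⁴.

I_x ≈ 1.078 × 10⁶ mm⁴, I_y ≈ 1.037 × 10⁵ mm⁴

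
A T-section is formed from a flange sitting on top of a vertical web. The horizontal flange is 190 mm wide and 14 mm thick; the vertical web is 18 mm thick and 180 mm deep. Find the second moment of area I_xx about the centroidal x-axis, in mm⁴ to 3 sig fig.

I_xx ≈ 2.25 × 10⁷ mm⁴

Decompose the section into non-overlapping parts with the origin at the bottom-left of its bounding rectangle.
Flange: 190 × 14, A = 2 660 mm², y = 187 mm, Ī = 43 447 mm⁴.
Web: 18 × 180, A = 3 240 mm², y = 90 mm, Ī = 8 748 000 mm⁴.
Centroid: ȳ = ΣA·y / ΣA = 133.73 mm.
Transfer each piece to the centroidal x-axis using Ī + A·d² with d = y − 133.73:
  flange: d = 53.268 mm → contributes +7 591 085 mm⁴
  web: d = -43.732 mm → contributes +14 944 518 mm⁴
Total I = 22 535 604 mm⁴.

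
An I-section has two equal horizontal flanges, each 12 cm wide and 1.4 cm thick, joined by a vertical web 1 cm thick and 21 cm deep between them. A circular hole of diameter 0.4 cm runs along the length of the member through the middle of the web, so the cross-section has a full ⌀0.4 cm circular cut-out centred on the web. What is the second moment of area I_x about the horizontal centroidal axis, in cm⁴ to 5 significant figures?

I_x ≈ 4992.0 cm⁴

Treat the section as a set of non-overlapping primitives; coordinates are from the bounding-box lower-left.
Bottom flange: 12 × 1.4, A = 16.8 cm², y = 0.7 cm, Ī = 2.744 cm⁴.
Web: 1 × 21, A = 21 cm², y = 11.9 cm, Ī = 771.75 cm⁴.
Top flange: 12 × 1.4, A = 16.8 cm², y = 23.1 cm, Ī = 2.744 cm⁴.
Hole (subtracted): ⌀0.4, A = 0.1256637 cm², y = 11.9 cm, Ī = 0.001256637 cm⁴.
By symmetry the centroid is at mid-height, ȳ = 11.9 cm.
Transfer each piece to the horizontal centroidal axis using Ī + A·d² with d = y − 11.9:
  bottom flange: d = -11.2 cm → contributes +2110.136 cm⁴
  web: d = 0 cm → contributes +771.75 cm⁴
  top flange: d = 11.2 cm → contributes +2110.136 cm⁴
  hole: d = 0 cm → contributes −0.001256637 cm⁴
Total I = 4992.021 cm⁴.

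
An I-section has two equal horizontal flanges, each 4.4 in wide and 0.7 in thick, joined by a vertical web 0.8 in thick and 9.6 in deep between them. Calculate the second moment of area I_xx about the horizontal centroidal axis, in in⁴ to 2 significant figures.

Split into non-overlapping primitives; take the origin at the lower-left of the bounding box.
Bottom flange: 4.4 × 0.7, A = 3.08 in², y = 0.35 in, Ī = 0.1258 in⁴.
Web: 0.8 × 9.6, A = 7.68 in², y = 5.5 in, Ī = 58.98 in⁴.
Top flange: 4.4 × 0.7, A = 3.08 in², y = 10.65 in, Ī = 0.1258 in⁴.
By symmetry the centroid is at mid-height, ȳ = 5.5 in.
Transfer each piece to the horizontal centroidal axis using Ī + A·d² with d = y − 5.5:
  bottom flange: d = -5.15 in → contributes +81.82 in⁴
  web: d = 0 in → contributes +58.98 in⁴
  top flange: d = 5.15 in → contributes +81.82 in⁴
Total I = 222.6 in⁴.

I_xx ≈ 220 in⁴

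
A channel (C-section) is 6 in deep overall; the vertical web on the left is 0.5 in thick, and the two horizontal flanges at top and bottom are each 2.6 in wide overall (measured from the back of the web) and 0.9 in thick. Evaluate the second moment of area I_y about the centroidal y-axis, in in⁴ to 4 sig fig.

I_y ≈ 4.278 in⁴

Treat the section as a set of non-overlapping primitives; coordinates are from the bounding-box lower-left.
Web: 0.5 × 6, A = 3 in², x = 0.25 in, Ī = 0.0625 in⁴.
Top flange (beyond web): 2.1 × 0.9, A = 1.89 in², x = 1.55 in, Ī = 0.694575 in⁴.
Bottom flange (beyond web): 2.1 × 0.9, A = 1.89 in², x = 1.55 in, Ī = 0.694575 in⁴.
Centroid: x̄ = ΣA·x / ΣA = 0.974779 in.
Transfer each piece to the centroidal y-axis using Ī + A·d² with d = x − 0.974779:
  web: d = -0.724779 in → contributes +1.63841 in⁴
  top flange (beyond web): d = 0.575221 in → contributes +1.31994 in⁴
  bottom flange (beyond web): d = 0.575221 in → contributes +1.31994 in⁴
Total I = 4.27829 in⁴.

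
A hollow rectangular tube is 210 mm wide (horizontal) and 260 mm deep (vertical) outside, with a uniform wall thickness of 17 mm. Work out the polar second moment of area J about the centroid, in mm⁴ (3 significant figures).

Break the section into simple shapes (no overlaps), measuring from the bottom-left corner of the bounding box.
Outer rectangle: 210 × 260, A = 54 600 mm², y = 130 mm, Ī = 307 580 000 mm⁴.
Inner void (subtracted): 176 × 226, A = 39 776 mm², y = 130 mm, Ī = 169 299 915 mm⁴.
By symmetry the centroid is at mid-height, ȳ = 130 mm.
All pieces are centred on the centroidal x-axis, so I = ΣĪ (holes subtracted) = 138 280 085 mm⁴.
Repeating about the centroidal y-axis gives I_y = 97 979 885 mm⁴.
Polar second moment: J = I_x + I_y = 236 259 971 mm⁴.

J ≈ 2.36 × 10⁸ mm⁴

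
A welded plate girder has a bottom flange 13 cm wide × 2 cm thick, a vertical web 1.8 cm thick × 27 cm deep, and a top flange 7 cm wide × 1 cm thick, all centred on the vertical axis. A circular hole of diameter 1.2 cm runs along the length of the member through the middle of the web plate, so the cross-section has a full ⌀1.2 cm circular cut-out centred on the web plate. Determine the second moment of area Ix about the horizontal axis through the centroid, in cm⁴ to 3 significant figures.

Treat the section as a set of non-overlapping primitives; coordinates are from the bounding-box lower-left.
Bottom plate: 13 × 2, A = 26 cm², y = 1 cm, Ī = 8.6667 cm⁴.
Web plate: 1.8 × 27, A = 48.6 cm², y = 15.5 cm, Ī = 2952.5 cm⁴.
Top plate: 7 × 1, A = 7 cm², y = 29.5 cm, Ī = 0.58333 cm⁴.
Hole (subtracted): ⌀1.2, A = 1.131 cm², y = 15.5 cm, Ī = 0.10179 cm⁴.
Centroid: ȳ = ΣA·y / ΣA = 12.033 cm.
Transfer each piece to the horizontal axis through the centroid using Ī + A·d² with d = y − 12.033:
  bottom plate: d = -11.033 cm → contributes +3173.5 cm⁴
  web plate: d = 3.4672 cm → contributes +3536.7 cm⁴
  top plate: d = 17.467 cm → contributes +2136.3 cm⁴
  hole: d = 3.4672 cm → contributes −13.698 cm⁴
Total I = 8832.8 cm⁴.

Ix ≈ 8830 cm⁴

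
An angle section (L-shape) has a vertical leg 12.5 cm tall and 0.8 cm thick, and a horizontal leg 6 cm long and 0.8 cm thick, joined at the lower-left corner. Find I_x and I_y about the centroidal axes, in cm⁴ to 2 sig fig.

Decompose the section into non-overlapping parts with the origin at the bottom-left of its bounding rectangle.
Vertical leg: 0.8 × 12.5, A = 10 cm², y = 6.25 cm, Ī = 130.2 cm⁴.
Horizontal leg (remainder): 5.2 × 0.8, A = 4.16 cm², y = 0.4 cm, Ī = 0.2219 cm⁴.
Centroid: ȳ = ΣA·y / ΣA = 4.531 cm.
Transfer each piece to the centroidal x-axis using Ī + A·d² with d = y − 4.531:
  vertical leg: d = 1.719 cm → contributes +159.7 cm⁴
  horizontal leg (remainder): d = -4.131 cm → contributes +71.23 cm⁴
Total I = 231 cm⁴.
For the y-axis: x̄ = 1.281 cm.
Repeating about the centroidal y-axis gives I_y = 36.35 cm⁴.

I_x ≈ 230 cm⁴, I_y ≈ 36 cm⁴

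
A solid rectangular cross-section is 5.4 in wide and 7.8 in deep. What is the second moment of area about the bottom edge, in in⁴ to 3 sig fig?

I_base ≈ 854 in⁴

The section: 5.4 × 7.8, A = 42.12 in², y = 3.9 in, Ī = 213.55 in⁴.
Transfer it to the base of the section using Ī + A·d² with d = y − 0:
  the section: d = 3.9 in → contributes +854.19 in⁴
Total I = 854.19 in⁴.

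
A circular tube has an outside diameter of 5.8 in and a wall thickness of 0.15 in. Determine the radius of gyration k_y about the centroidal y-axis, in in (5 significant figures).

Treat the section as a set of non-overlapping primitives; coordinates are from the bounding-box lower-left.
Outer circle: ⌀5.8, A = 26.42079 in², x = 2.9 in, Ī = 55.54972 in⁴.
Bore (subtracted): ⌀5.5, A = 23.75829 in², x = 2.9 in, Ī = 44.91803 in⁴.
By symmetry the centroid is at mid-width, x̄ = 2.9 in.
All pieces are centred on the centroidal y-axis, so I = ΣĪ (holes subtracted) = 10.63169 in⁴.
Radius of gyration: k = √(I/A) = √(10.63169 / 2.6625) = 1.998281 in.

k_y ≈ 1.9983 in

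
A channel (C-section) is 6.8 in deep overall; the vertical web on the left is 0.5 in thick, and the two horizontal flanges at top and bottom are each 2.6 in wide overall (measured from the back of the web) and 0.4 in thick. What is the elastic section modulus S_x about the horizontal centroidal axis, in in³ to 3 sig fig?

Treat the section as a set of non-overlapping primitives; coordinates are from the bounding-box lower-left.
Web: 0.5 × 6.8, A = 3.4 in², y = 3.4 in, Ī = 13.101 in⁴.
Top flange (beyond web): 2.1 × 0.4, A = 0.84 in², y = 6.6 in, Ī = 0.0112 in⁴.
Bottom flange (beyond web): 2.1 × 0.4, A = 0.84 in², y = 0.2 in, Ī = 0.0112 in⁴.
By symmetry the centroid is at mid-height, ȳ = 3.4 in.
Transfer each piece to the horizontal centroidal axis using Ī + A·d² with d = y − 3.4:
  web: d = 0 in → contributes +13.101 in⁴
  top flange (beyond web): d = 3.2 in → contributes +8.6128 in⁴
  bottom flange (beyond web): d = -3.2 in → contributes +8.6128 in⁴
Total I = 30.327 in⁴.
Extreme fibre distance c = 3.4 in; S = I/c = 8.9197 in³.

S_x ≈ 8.92 in³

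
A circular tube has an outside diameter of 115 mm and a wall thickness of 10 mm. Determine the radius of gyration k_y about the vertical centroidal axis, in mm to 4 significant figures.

k_y ≈ 37.29 mm

Split into non-overlapping primitives; take the origin at the lower-left of the bounding box.
Outer circle: ⌀115, A = 10386.9 mm², x = 57.5 mm, Ī = 8 585 414 mm⁴.
Bore (subtracted): ⌀95, A = 7088.22 mm², x = 57.5 mm, Ī = 3 998 198 mm⁴.
By symmetry the centroid is at mid-width, x̄ = 57.5 mm.
All pieces are centred on the vertical centroidal axis, so I = ΣĪ (holes subtracted) = 4 587 216 mm⁴.
Radius of gyration: k = √(I/A) = √(4 587 216 / 3298.67) = 37.2911 mm.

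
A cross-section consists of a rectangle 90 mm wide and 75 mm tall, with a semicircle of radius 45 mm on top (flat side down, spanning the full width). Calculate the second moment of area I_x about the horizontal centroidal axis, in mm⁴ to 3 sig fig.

Decompose the section into non-overlapping parts with the origin at the bottom-left of its bounding rectangle.
Rectangular body: 90 × 75, A = 6 750 mm², y = 37.5 mm, Ī = 3 164 063 mm⁴.
Semicircular cap: semicircle r = 45, A = 3180.9 mm², y = 94.099 mm, Ī = 450 072 mm⁴.
Centroid: ȳ = ΣA·y / ΣA = 55.629 mm.
Transfer each piece to the horizontal centroidal axis using Ī + A·d² with d = y − 55.629:
  rectangular body: d = -18.129 mm → contributes +5 382 417 mm⁴
  semicircular cap: d = 38.47 mm → contributes +5 157 566 mm⁴
Total I = 10 539 983 mm⁴.

I_x ≈ 1.05 × 10⁷ mm⁴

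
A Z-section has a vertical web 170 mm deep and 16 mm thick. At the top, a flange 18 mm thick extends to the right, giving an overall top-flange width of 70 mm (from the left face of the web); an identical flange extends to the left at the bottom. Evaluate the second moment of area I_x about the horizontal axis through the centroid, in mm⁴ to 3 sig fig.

Treat the section as a set of non-overlapping primitives; coordinates are from the bounding-box lower-left.
Web: 16 × 170, A = 2 720 mm², y = 85 mm, Ī = 6 550 667 mm⁴.
Top flange (beyond web): 54 × 18, A = 972 mm², y = 161 mm, Ī = 26 244 mm⁴.
Bottom flange (beyond web): 54 × 18, A = 972 mm², y = 9 mm, Ī = 26 244 mm⁴.
Centroid: ȳ = ΣA·y / ΣA = 85 mm.
Transfer each piece to the horizontal axis through the centroid using Ī + A·d² with d = y − 85:
  web: d = 0 mm → contributes +6 550 667 mm⁴
  top flange (beyond web): d = 76 mm → contributes +5 640 516 mm⁴
  bottom flange (beyond web): d = -76 mm → contributes +5 640 516 mm⁴
Total I = 17 831 699 mm⁴.

I_x ≈ 1.78 × 10⁷ mm⁴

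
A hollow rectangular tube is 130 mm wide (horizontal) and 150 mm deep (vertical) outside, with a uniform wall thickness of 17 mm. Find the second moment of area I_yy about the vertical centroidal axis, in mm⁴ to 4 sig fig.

Break the section into simple shapes (no overlaps), measuring from the bottom-left corner of the bounding box.
Outer rectangle: 130 × 150, A = 19 500 mm², x = 65 mm, Ī = 27 462 500 mm⁴.
Inner void (subtracted): 96 × 116, A = 11 136 mm², x = 65 mm, Ī = 8 552 448 mm⁴.
By symmetry the centroid is at mid-width, x̄ = 65 mm.
All pieces are centred on the vertical centroidal axis, so I = ΣĪ (holes subtracted) = 18 910 052 mm⁴.

I_yy ≈ 1.891 × 10⁷ mm⁴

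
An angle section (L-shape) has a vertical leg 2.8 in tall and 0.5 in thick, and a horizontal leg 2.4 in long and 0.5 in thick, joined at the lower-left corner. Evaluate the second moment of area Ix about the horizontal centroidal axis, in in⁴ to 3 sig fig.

Ix ≈ 1.68 in⁴

Break the section into simple shapes (no overlaps), measuring from the bottom-left corner of the bounding box.
Vertical leg: 0.5 × 2.8, A = 1.4 in², y = 1.4 in, Ī = 0.91467 in⁴.
Horizontal leg (remainder): 1.9 × 0.5, A = 0.95 in², y = 0.25 in, Ī = 0.019792 in⁴.
Centroid: ȳ = ΣA·y / ΣA = 0.93511 in.
Transfer each piece to the horizontal centroidal axis using Ī + A·d² with d = y − 0.93511:
  vertical leg: d = 0.46489 in → contributes +1.2172 in⁴
  horizontal leg (remainder): d = -0.68511 in → contributes +0.46569 in⁴
Total I = 1.6829 in⁴.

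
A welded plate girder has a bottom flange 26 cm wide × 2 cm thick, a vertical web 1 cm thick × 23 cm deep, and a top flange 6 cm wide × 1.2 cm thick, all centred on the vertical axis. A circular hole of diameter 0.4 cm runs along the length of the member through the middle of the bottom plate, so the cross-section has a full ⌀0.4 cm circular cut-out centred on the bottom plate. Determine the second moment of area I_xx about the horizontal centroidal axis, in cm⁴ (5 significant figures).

Treat the section as a set of non-overlapping primitives; coordinates are from the bounding-box lower-left.
Bottom plate: 26 × 2, A = 52 cm², y = 1 cm, Ī = 17.33333 cm⁴.
Web plate: 1 × 23, A = 23 cm², y = 13.5 cm, Ī = 1013.917 cm⁴.
Top plate: 6 × 1.2, A = 7.2 cm², y = 25.6 cm, Ī = 0.864 cm⁴.
Hole (subtracted): ⌀0.4, A = 0.1256637 cm², y = 1 cm, Ī = 0.001256637 cm⁴.
Centroid: ȳ = ΣA·y / ΣA = 6.660966 cm.
Transfer each piece to the horizontal centroidal axis using Ī + A·d² with d = y − 6.660966:
  bottom plate: d = -5.660966 cm → contributes +1683.753 cm⁴
  web plate: d = 6.839034 cm → contributes +2089.682 cm⁴
  top plate: d = 18.93903 cm → contributes +2583.411 cm⁴
  hole: d = -5.660966 cm → contributes −4.028343 cm⁴
Total I = 6352.817 cm⁴.

I_xx ≈ 6352.8 cm⁴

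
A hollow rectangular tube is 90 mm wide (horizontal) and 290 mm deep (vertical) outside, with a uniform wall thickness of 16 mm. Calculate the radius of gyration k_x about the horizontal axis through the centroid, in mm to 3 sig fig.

Split into non-overlapping primitives; take the origin at the lower-left of the bounding box.
Outer rectangle: 90 × 290, A = 26 100 mm², y = 145 mm, Ī = 182 917 500 mm⁴.
Inner void (subtracted): 58 × 258, A = 14 964 mm², y = 145 mm, Ī = 83 005 308 mm⁴.
By symmetry the centroid is at mid-height, ȳ = 145 mm.
All pieces are centred on the horizontal axis through the centroid, so I = ΣĪ (holes subtracted) = 99 912 192 mm⁴.
Radius of gyration: k = √(I/A) = √(99 912 192 / 11 136) = 94.721 mm.

k_x ≈ 94.7 mm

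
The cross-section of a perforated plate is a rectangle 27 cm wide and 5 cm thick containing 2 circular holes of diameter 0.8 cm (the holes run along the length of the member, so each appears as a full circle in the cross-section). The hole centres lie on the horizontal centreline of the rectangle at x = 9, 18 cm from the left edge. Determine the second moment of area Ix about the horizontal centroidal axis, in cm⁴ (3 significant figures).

Ix ≈ 281 cm⁴

Break the section into simple shapes (no overlaps), measuring from the bottom-left corner of the bounding box.
Plate: 27 × 5, A = 135 cm², y = 2.5 cm, Ī = 281.25 cm⁴.
Hole 1 (subtracted): ⌀0.8, A = 0.50265 cm², y = 2.5 cm, Ī = 0.020106 cm⁴.
Hole 2 (subtracted): ⌀0.8, A = 0.50265 cm², y = 2.5 cm, Ī = 0.020106 cm⁴.
By symmetry the centroid is at mid-height, ȳ = 2.5 cm.
All pieces are centred on the horizontal centroidal axis, so I = ΣĪ (holes subtracted) = 281.21 cm⁴.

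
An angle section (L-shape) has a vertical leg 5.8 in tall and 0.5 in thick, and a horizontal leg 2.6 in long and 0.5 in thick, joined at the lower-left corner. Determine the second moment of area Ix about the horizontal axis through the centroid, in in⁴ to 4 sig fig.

Ix ≈ 13.57 in⁴

Treat the section as a set of non-overlapping primitives; coordinates are from the bounding-box lower-left.
Vertical leg: 0.5 × 5.8, A = 2.9 in², y = 2.9 in, Ī = 8.12967 in⁴.
Horizontal leg (remainder): 2.1 × 0.5, A = 1.05 in², y = 0.25 in, Ī = 0.021875 in⁴.
Centroid: ȳ = ΣA·y / ΣA = 2.19557 in.
Transfer each piece to the horizontal axis through the centroid using Ī + A·d² with d = y − 2.19557:
  vertical leg: d = 0.70443 in → contributes +9.56871 in⁴
  horizontal leg (remainder): d = -1.94557 in → contributes +3.99638 in⁴
Total I = 13.5651 in⁴.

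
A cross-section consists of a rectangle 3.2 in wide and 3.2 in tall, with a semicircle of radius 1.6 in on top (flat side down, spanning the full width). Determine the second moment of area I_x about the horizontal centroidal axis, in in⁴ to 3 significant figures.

Treat the section as a set of non-overlapping primitives; coordinates are from the bounding-box lower-left.
Rectangular body: 3.2 × 3.2, A = 10.24 in², y = 1.6 in, Ī = 8.7381 in⁴.
Semicircular cap: semicircle r = 1.6, A = 4.0212 in², y = 3.8791 in, Ī = 0.7193 in⁴.
Centroid: ȳ = ΣA·y / ΣA = 2.2426 in.
Transfer each piece to the horizontal centroidal axis using Ī + A·d² with d = y − 2.2426:
  rectangular body: d = -0.64263 in → contributes +12.967 in⁴
  semicircular cap: d = 1.6364 in → contributes +11.488 in⁴
Total I = 24.455 in⁴.

I_x ≈ 24.5 in⁴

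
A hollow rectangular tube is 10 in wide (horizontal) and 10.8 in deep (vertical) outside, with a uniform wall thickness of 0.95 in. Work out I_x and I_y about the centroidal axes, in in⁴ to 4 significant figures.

I_x ≈ 573.9 in⁴, I_y ≈ 505.8 in⁴

Split into non-overlapping primitives; take the origin at the lower-left of the bounding box.
Outer rectangle: 10 × 10.8, A = 108 in², y = 5.4 in, Ī = 1049.76 in⁴.
Inner void (subtracted): 8.1 × 8.9, A = 72.09 in², y = 5.4 in, Ī = 475.854 in⁴.
By symmetry the centroid is at mid-height, ȳ = 5.4 in.
All pieces are centred on the centroidal x-axis, so I = ΣĪ (holes subtracted) = 573.906 in⁴.
Repeating about the centroidal y-axis gives I_y = 505.848 in⁴.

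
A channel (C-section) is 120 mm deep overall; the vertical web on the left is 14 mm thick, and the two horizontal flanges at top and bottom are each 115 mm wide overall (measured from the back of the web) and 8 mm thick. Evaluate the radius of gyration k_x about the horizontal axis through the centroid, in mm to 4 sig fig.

Break the section into simple shapes (no overlaps), measuring from the bottom-left corner of the bounding box.
Web: 14 × 120, A = 1 680 mm², y = 60 mm, Ī = 2 016 000 mm⁴.
Top flange (beyond web): 101 × 8, A = 808 mm², y = 116 mm, Ī = 4309.33 mm⁴.
Bottom flange (beyond web): 101 × 8, A = 808 mm², y = 4 mm, Ī = 4309.33 mm⁴.
By symmetry the centroid is at mid-height, ȳ = 60 mm.
Transfer each piece to the horizontal axis through the centroid using Ī + A·d² with d = y − 60:
  web: d = 0 mm → contributes +2 016 000 mm⁴
  top flange (beyond web): d = 56 mm → contributes +2 538 197 mm⁴
  bottom flange (beyond web): d = -56 mm → contributes +2 538 197 mm⁴
Total I = 7 092 395 mm⁴.
Radius of gyration: k = √(I/A) = √(7 092 395 / 3 296) = 46.3877 mm.

k_x ≈ 46.39 mm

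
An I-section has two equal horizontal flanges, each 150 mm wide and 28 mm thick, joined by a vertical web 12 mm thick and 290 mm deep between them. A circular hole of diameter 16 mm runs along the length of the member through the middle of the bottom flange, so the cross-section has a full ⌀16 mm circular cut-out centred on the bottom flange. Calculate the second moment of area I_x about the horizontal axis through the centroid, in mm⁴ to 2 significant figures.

I_x ≈ 2.3 × 10⁸ mm⁴

Decompose the section into non-overlapping parts with the origin at the bottom-left of its bounding rectangle.
Bottom flange: 150 × 28, A = 4 200 mm², y = 14 mm, Ī = 274 400 mm⁴.
Web: 12 × 290, A = 3 480 mm², y = 173 mm, Ī = 24 389 000 mm⁴.
Top flange: 150 × 28, A = 4 200 mm², y = 332 mm, Ī = 274 400 mm⁴.
Hole (subtracted): ⌀16, A = 201.1 mm², y = 14 mm, Ī = 3 217 mm⁴.
Centroid: ȳ = ΣA·y / ΣA = 175.7 mm.
Transfer each piece to the horizontal axis through the centroid using Ī + A·d² with d = y − 175.7:
  bottom flange: d = -161.7 mm → contributes +110 142 018 mm⁴
  web: d = -2.737 mm → contributes +24 415 075 mm⁴
  top flange: d = 156.3 mm → contributes +102 830 122 mm⁴
  hole: d = -161.7 mm → contributes −5 262 787 mm⁴
Total I = 232 124 428 mm⁴.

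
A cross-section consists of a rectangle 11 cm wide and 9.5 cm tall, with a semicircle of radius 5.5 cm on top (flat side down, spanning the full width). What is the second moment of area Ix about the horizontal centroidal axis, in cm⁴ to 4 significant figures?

Ix ≈ 2526 cm⁴

Treat the section as a set of non-overlapping primitives; coordinates are from the bounding-box lower-left.
Rectangular body: 11 × 9.5, A = 104.5 cm², y = 4.75 cm, Ī = 785.927 cm⁴.
Semicircular cap: semicircle r = 5.5, A = 47.5166 cm², y = 11.8343 cm, Ī = 100.434 cm⁴.
Centroid: ȳ = ΣA·y / ΣA = 6.96437 cm.
Transfer each piece to the horizontal centroidal axis using Ī + A·d² with d = y − 6.96437:
  rectangular body: d = -2.21437 cm → contributes +1298.33 cm⁴
  semicircular cap: d = 4.86991 cm → contributes +1227.34 cm⁴
Total I = 2525.67 cm⁴.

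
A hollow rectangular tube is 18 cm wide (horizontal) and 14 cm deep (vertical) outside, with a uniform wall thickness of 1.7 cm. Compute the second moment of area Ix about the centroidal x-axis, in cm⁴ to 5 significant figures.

Split into non-overlapping primitives; take the origin at the lower-left of the bounding box.
Outer rectangle: 18 × 14, A = 252 cm², y = 7 cm, Ī = 4 116 cm⁴.
Inner void (subtracted): 14.6 × 10.6, A = 154.76 cm², y = 7 cm, Ī = 1449.069 cm⁴.
By symmetry the centroid is at mid-height, ȳ = 7 cm.
All pieces are centred on the centroidal x-axis, so I = ΣĪ (holes subtracted) = 2666.931 cm⁴.

Ix ≈ 2666.9 cm⁴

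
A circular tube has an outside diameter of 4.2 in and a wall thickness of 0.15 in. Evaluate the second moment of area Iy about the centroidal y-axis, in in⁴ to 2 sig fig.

Iy ≈ 3.9 in⁴

Decompose the section into non-overlapping parts with the origin at the bottom-left of its bounding rectangle.
Outer circle: ⌀4.2, A = 13.85 in², x = 2.1 in, Ī = 15.27 in⁴.
Bore (subtracted): ⌀3.9, A = 11.95 in², x = 2.1 in, Ī = 11.36 in⁴.
By symmetry the centroid is at mid-width, x̄ = 2.1 in.
All pieces are centred on the centroidal y-axis, so I = ΣĪ (holes subtracted) = 3.918 in⁴.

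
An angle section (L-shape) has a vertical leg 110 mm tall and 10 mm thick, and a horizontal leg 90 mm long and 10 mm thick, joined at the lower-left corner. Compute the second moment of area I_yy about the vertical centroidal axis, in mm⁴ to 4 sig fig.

Split into non-overlapping primitives; take the origin at the lower-left of the bounding box.
Vertical leg: 10 × 110, A = 1 100 mm², x = 5 mm, Ī = 9166.67 mm⁴.
Horizontal leg (remainder): 80 × 10, A = 800 mm², x = 50 mm, Ī = 426 667 mm⁴.
Centroid: x̄ = ΣA·x / ΣA = 23.9474 mm.
Transfer each piece to the vertical centroidal axis using Ī + A·d² with d = x − 23.9474:
  vertical leg: d = -18.9474 mm → contributes +404 070 mm⁴
  horizontal leg (remainder): d = 26.0526 mm → contributes +969 658 mm⁴
Total I = 1 373 728 mm⁴.

I_yy ≈ 1.374 × 10⁶ mm⁴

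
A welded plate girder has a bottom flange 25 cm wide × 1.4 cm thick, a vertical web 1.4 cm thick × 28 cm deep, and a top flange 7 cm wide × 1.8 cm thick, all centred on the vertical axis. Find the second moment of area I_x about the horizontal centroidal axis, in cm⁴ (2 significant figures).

I_x ≈ 1.2 × 10⁴ cm⁴

Decompose the section into non-overlapping parts with the origin at the bottom-left of its bounding rectangle.
Bottom plate: 25 × 1.4, A = 35 cm², y = 0.7 cm, Ī = 5.717 cm⁴.
Web plate: 1.4 × 28, A = 39.2 cm², y = 15.4 cm, Ī = 2 561 cm⁴.
Top plate: 7 × 1.8, A = 12.6 cm², y = 30.3 cm, Ī = 3.402 cm⁴.
Centroid: ȳ = ΣA·y / ΣA = 11.64 cm.
Transfer each piece to the horizontal centroidal axis using Ī + A·d² with d = y − 11.64:
  bottom plate: d = -10.94 cm → contributes +4 191 cm⁴
  web plate: d = 3.765 cm → contributes +3 117 cm⁴
  top plate: d = 18.66 cm → contributes +4 393 cm⁴
Total I = 11 701 cm⁴.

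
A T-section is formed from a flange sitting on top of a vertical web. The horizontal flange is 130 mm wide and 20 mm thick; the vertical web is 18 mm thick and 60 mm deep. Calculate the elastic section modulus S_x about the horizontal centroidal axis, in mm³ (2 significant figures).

S_x ≈ 2.8 × 10⁴ mm³

Treat the section as a set of non-overlapping primitives; coordinates are from the bounding-box lower-left.
Flange: 130 × 20, A = 2 600 mm², y = 70 mm, Ī = 86 667 mm⁴.
Web: 18 × 60, A = 1 080 mm², y = 30 mm, Ī = 324 000 mm⁴.
Centroid: ȳ = ΣA·y / ΣA = 58.26 mm.
Transfer each piece to the horizontal centroidal axis using Ī + A·d² with d = y − 58.26:
  flange: d = 11.74 mm → contributes +444 965 mm⁴
  web: d = -28.26 mm → contributes +1 186 571 mm⁴
Total I = 1 631 536 mm⁴.
Extreme fibre distance c = 58.26 mm; S = I/c = 28 004 mm³.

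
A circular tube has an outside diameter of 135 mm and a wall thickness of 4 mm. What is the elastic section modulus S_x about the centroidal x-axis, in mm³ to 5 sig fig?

S_x ≈ 5.2364 × 10⁴ mm³

Treat the section as a set of non-overlapping primitives; coordinates are from the bounding-box lower-left.
Outer circle: ⌀135, A = 14313.88 mm², y = 67.5 mm, Ī = 16 304 406 mm⁴.
Bore (subtracted): ⌀127, A = 12667.69 mm², y = 67.5 mm, Ī = 12 769 820 mm⁴.
By symmetry the centroid is at mid-height, ȳ = 67.5 mm.
All pieces are centred on the centroidal x-axis, so I = ΣĪ (holes subtracted) = 3 534 585 mm⁴.
Extreme fibre distance c = 67.5 mm; S = I/c = 52364.23 mm³.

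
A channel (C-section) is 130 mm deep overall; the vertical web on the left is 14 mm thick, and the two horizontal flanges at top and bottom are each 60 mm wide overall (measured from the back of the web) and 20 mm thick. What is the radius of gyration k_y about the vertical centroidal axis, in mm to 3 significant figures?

Treat the section as a set of non-overlapping primitives; coordinates are from the bounding-box lower-left.
Web: 14 × 130, A = 1 820 mm², x = 7 mm, Ī = 29 727 mm⁴.
Top flange (beyond web): 46 × 20, A = 920 mm², x = 37 mm, Ī = 162 227 mm⁴.
Bottom flange (beyond web): 46 × 20, A = 920 mm², x = 37 mm, Ī = 162 227 mm⁴.
Centroid: x̄ = ΣA·x / ΣA = 22.082 mm.
Transfer each piece to the vertical centroidal axis using Ī + A·d² with d = x − 22.082:
  web: d = -15.082 mm → contributes +443 714 mm⁴
  top flange (beyond web): d = 14.918 mm → contributes +366 971 mm⁴
  bottom flange (beyond web): d = 14.918 mm → contributes +366 971 mm⁴
Total I = 1 177 655 mm⁴.
Radius of gyration: k = √(I/A) = √(1 177 655 / 3 660) = 17.938 mm.

k_y ≈ 17.9 mm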